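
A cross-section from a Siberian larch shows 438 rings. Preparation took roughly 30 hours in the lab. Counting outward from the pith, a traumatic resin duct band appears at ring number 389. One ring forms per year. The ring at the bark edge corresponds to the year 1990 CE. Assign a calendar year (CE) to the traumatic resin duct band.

1941 CE

Between ring 389 and the bark edge there are 438 − 389 = 49 rings.
Counting back 49 years from 1990 CE places the traumatic resin duct band in 1990 − 49 = 1941 CE.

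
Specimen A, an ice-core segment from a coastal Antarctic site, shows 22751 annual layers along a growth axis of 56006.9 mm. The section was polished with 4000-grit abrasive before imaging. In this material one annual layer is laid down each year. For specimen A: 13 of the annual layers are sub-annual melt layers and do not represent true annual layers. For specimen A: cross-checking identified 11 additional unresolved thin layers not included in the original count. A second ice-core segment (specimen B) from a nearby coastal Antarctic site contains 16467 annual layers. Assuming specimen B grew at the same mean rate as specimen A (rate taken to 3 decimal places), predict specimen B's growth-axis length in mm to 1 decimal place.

40541.8 mm

Specimen A: true annual layer count = 22751 − 13 + 11 = 22749.
A: Mean rate = 56006.9 mm / 22749 years ≈ 2.462 mm/year.
For B, 2.462 mm/year × 16467 years = 40541.8 mm.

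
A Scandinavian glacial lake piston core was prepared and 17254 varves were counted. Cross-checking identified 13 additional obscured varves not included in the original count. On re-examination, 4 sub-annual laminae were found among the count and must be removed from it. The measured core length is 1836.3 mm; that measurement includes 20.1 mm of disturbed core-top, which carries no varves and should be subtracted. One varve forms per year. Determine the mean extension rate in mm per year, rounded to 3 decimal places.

0.105 mm per year

Correcting the raw count gives 17254 − 4 + 13 = 17263 true varves.
Net length = 1836.3 − 20.1 = 1816.2 mm.
Extension rate ≈ 1816.2 / 17263 = 0.105 mm per year.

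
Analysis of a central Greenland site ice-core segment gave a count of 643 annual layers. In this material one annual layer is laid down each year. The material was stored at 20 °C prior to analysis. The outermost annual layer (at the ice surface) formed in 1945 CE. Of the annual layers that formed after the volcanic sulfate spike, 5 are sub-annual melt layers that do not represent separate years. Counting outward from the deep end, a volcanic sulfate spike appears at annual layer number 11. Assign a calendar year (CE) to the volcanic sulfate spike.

1318 CE

643 − 11 = 632 annual layers lie beyond the volcanic sulfate spike toward the ice surface.
Excluding 5 false annual layers: 632 − 5 = 627.
The annual layer at the ice surface is 1945 CE, so the volcanic sulfate spike dates to 1945 − 627 = 1318 CE.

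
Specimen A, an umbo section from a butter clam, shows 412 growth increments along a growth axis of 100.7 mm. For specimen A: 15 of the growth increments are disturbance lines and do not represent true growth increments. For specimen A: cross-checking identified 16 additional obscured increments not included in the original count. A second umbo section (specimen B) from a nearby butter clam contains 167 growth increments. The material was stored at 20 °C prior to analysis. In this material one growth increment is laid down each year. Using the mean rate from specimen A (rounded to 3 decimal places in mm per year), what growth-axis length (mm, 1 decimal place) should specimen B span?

40.7 mm

Specimen A: after corrections the count is 412 − 15 + 16 = 413 growth increments.
A: 100.7 mm over 413 years gives 100.7 / 413 ≈ 0.244 mm per year.
B's length ≈ 0.244 × 167 = 40.7 mm.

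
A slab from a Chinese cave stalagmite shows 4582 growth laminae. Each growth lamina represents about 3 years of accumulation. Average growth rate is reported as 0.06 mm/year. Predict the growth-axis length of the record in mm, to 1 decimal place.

Multiplying by 3 years per growth lamina: 4582 × 3 = 13746 years.
Length ≈ 0.06 × 13746 = 824.8 mm.

824.8 mm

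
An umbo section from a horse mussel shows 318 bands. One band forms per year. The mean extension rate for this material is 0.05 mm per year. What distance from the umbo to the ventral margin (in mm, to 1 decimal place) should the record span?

The record spans 318 years at 0.05 mm per year.
Length ≈ 0.05 × 318 = 15.9 mm.

15.9 mm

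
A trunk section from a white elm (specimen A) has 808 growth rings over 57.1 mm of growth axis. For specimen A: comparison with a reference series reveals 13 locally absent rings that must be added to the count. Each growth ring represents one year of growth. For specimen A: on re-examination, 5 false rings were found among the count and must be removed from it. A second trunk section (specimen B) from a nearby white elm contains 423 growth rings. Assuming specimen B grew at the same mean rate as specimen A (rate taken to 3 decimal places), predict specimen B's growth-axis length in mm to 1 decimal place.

29.6 mm

Specimen A: correcting the raw count gives 808 − 5 + 13 = 816 true growth rings.
A: 57.1 mm over 816 years gives 57.1 / 816 ≈ 0.070 mm/year.
Length of B = 0.070 × 423 = 29.6 mm.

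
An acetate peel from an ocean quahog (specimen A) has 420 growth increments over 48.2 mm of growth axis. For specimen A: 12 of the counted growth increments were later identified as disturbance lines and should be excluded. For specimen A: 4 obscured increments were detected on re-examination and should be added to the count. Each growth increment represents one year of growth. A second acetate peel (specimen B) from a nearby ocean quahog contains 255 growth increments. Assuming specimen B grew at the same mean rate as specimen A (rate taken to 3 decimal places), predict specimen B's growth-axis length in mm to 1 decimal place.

Specimen A: true growth increment count = 420 − 12 + 4 = 412.
A: 48.2 mm over 412 years gives 48.2 / 412 ≈ 0.117 mm/yr.
For B, 0.117 mm/year × 255 years = 29.8 mm.

29.8 mm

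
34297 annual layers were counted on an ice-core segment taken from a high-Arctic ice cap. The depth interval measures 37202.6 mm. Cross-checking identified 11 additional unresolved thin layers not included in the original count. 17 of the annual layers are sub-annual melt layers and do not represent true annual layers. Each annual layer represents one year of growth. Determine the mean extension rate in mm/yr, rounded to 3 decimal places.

True annual layer count = 34297 − 17 + 11 = 34291.
Extension rate ≈ 37202.6 / 34291 = 1.085 mm/yr.

1.085 mm/yr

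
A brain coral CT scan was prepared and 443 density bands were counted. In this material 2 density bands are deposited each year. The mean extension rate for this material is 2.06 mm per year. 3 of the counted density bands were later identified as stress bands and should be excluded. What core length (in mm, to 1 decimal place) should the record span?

453.2 mm

Adjusted count: 443 − 3 = 440 density bands.
Dividing by 2 density bands per year: 440 / 2 = 220 years.
Predicted length = 2.06 mm/year × 220 years = 453.2 mm.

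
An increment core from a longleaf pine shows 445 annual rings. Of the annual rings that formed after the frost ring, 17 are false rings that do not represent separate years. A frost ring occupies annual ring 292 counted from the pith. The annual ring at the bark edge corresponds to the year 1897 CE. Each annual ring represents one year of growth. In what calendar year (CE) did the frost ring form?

1761 CE

Between annual ring 292 and the bark edge there are 445 − 292 = 153 annual rings.
Excluding 17 false annual rings: 153 − 17 = 136.
1897 − 136 = 1761 CE.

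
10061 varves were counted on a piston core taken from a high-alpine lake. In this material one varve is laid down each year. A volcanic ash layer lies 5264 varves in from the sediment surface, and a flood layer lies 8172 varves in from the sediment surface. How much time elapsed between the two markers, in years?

2908 years

8172 − 5264 = 2908 varves lie between the two events.
One varve per year makes the interval 2908 years.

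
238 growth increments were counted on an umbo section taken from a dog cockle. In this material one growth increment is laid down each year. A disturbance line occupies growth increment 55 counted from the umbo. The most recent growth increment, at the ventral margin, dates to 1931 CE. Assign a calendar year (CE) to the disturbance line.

238 − 55 = 183 growth increments lie beyond the disturbance line toward the ventral margin.
1931 − 183 = 1748 CE.

1748 CE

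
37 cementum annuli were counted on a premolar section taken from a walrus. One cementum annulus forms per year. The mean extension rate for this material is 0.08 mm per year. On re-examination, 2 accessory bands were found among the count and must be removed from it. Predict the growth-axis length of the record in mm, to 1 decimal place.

Adjusted count: 37 − 2 = 35 cementum annuli.
Predicted length = 0.08 mm/year × 35 years = 2.8 mm.

2.8 mm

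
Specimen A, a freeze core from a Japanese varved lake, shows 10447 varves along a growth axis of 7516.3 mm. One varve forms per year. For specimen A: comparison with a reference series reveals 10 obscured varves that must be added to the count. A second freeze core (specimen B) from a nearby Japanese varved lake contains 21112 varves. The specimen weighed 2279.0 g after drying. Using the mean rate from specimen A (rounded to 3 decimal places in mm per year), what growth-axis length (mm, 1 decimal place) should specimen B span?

15179.5 mm

Specimen A: true varve count = 10447 + 10 = 10457.
A: 7516.3 mm over 10457 years gives 7516.3 / 10457 ≈ 0.719 mm per year.
B's length ≈ 0.719 × 21112 = 15179.5 mm.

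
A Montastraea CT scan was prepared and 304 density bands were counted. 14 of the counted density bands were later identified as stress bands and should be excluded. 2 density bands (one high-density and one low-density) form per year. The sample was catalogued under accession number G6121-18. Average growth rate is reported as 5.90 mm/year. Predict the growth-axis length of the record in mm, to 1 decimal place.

855.5 mm

Correcting the raw count gives 304 − 14 = 290 true density bands.
Dividing by 2 density bands per year: 290 / 2 = 145 years.
Predicted length = 5.90 mm/year × 145 years = 855.5 mm.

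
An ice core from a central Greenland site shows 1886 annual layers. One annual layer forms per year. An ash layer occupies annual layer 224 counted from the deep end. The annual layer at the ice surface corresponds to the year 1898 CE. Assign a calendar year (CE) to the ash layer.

1886 − 224 = 1662 annual layers lie beyond the ash layer toward the ice surface.
1898 − 1662 = 236 CE.

236 CE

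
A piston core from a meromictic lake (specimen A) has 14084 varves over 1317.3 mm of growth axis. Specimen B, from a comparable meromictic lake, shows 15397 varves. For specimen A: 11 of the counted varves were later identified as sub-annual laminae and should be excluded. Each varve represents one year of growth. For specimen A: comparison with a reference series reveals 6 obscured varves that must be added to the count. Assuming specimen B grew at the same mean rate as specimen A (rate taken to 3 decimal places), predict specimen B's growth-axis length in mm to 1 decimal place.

Specimen A: adjusted count: 14084 − 11 + 6 = 14079 varves.
A: Extension rate ≈ 1317.3 / 14079 = 0.094 mm per year.
B's length ≈ 0.094 × 15397 = 1447.3 mm.

1447.3 mm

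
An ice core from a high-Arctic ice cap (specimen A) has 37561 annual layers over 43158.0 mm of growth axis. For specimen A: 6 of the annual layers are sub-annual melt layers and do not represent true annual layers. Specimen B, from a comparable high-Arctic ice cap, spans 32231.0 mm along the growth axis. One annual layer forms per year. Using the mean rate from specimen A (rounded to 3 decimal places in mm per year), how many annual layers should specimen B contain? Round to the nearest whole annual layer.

28051 annual layers

Specimen A: correcting the raw count gives 37561 − 6 = 37555 true annual layers.
A: Mean rate = 43158.0 mm / 37555 years ≈ 1.149 mm/year.
Specimen B: 32231.0 mm / 1.149 mm per year = 28051.35 years ≈ 28051 annual layers.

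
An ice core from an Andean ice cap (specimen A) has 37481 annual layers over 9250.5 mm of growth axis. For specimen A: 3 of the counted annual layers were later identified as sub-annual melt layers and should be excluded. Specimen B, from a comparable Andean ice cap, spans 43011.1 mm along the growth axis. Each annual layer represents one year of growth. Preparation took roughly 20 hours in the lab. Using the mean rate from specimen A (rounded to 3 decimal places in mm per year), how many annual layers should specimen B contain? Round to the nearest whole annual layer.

174134 annual layers

Specimen A: true annual layer count = 37481 − 3 = 37478.
A: Extension rate ≈ 9250.5 / 37478 = 0.247 mm/yr.
B spans 43011.1 / 0.247 = 174134.01 years ≈ 174134 annual layers.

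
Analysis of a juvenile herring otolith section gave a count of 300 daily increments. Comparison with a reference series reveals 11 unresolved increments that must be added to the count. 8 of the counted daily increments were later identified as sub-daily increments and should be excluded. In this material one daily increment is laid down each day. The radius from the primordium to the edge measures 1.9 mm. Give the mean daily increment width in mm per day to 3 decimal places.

Correcting the raw count gives 300 − 8 + 11 = 303 true daily increments.
1.9 mm over 303 days gives 1.9 / 303 ≈ 0.006 mm per day.

0.006 mm per day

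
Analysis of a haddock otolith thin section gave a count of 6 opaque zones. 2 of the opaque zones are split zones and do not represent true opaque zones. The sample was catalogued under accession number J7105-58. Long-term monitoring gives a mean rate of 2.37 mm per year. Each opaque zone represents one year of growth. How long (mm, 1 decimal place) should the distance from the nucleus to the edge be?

9.5 mm

Correcting the raw count gives 6 − 2 = 4 true opaque zones.
Length ≈ 2.37 × 4 = 9.5 mm.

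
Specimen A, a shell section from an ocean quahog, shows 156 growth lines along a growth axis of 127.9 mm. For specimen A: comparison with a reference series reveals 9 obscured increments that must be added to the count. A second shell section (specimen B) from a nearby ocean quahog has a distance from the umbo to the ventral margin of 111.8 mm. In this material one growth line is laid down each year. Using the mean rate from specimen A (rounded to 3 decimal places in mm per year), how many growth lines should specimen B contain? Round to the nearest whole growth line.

Specimen A: correcting the raw count gives 156 + 9 = 165 true growth lines.
A: 127.9 mm over 165 years gives 127.9 / 165 ≈ 0.775 mm/yr.
For B, 111.8 / 0.775 = 144.26 years ≈ 144 growth lines.

144 growth lines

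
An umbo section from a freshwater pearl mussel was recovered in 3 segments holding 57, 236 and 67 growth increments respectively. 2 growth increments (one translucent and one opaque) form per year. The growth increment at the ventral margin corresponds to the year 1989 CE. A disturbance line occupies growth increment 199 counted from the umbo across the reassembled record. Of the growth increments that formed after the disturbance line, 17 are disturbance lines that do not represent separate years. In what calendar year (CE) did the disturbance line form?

1917 CE

Total growth increments = 57 + 236 + 67 = 360.
The disturbance line sits at growth increment 199 from the umbo, so 360 − 199 = 161 growth increments formed after it.
Removing the 17 false growth increments leaves 161 − 17 = 144 true growth increments beyond the disturbance line.
144 growth increments at 2 per year is 144 / 2 = 72 years.
1989 − 72 = 1917 CE.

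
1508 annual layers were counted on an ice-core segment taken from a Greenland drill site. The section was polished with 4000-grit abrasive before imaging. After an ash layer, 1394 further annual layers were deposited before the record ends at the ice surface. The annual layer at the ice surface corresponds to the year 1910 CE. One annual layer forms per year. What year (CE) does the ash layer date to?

There are 1394 annual layers younger than the ash layer.
Counting back 1394 years from 1910 CE places the ash layer in 1910 − 1394 = 516 CE.

516 CE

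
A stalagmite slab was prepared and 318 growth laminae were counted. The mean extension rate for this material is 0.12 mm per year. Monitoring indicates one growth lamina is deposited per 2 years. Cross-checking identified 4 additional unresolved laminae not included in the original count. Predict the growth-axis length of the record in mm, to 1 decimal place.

True growth lamina count = 318 + 4 = 322.
Multiplying by 2 years per growth lamina: 322 × 2 = 644 years.
644 years at 0.12 mm/year gives 0.12 × 644 = 77.3 mm.

77.3 mm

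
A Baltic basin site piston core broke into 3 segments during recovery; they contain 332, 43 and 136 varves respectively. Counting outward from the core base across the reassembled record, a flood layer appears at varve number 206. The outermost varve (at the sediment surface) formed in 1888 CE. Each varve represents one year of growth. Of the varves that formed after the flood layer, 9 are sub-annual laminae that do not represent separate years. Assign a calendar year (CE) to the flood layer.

1592 CE

Total varves = 332 + 43 + 136 = 511.
Between varve 206 and the sediment surface there are 511 − 206 = 305 varves.
Excluding 9 false varves: 305 − 9 = 296.
Counting back 296 years from 1888 CE places the flood layer in 1888 − 296 = 1592 CE.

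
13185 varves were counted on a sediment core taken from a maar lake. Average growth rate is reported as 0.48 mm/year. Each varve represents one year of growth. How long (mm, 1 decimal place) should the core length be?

The record spans 13185 years at 0.48 mm per year.
Predicted length = 0.48 mm/year × 13185 years = 6328.8 mm.

6328.8 mm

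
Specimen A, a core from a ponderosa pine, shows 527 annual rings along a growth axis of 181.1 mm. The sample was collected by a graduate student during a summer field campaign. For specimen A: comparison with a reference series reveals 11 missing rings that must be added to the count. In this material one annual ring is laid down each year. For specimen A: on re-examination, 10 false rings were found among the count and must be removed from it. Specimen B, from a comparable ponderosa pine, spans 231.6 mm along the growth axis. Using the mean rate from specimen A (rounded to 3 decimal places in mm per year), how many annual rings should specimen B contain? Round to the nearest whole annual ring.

675 annual rings

Specimen A: correcting the raw count gives 527 − 10 + 11 = 528 true annual rings.
A: Mean rate = 181.1 mm / 528 years ≈ 0.343 mm/year.
B spans 231.6 / 0.343 = 675.22 years ≈ 675 annual rings.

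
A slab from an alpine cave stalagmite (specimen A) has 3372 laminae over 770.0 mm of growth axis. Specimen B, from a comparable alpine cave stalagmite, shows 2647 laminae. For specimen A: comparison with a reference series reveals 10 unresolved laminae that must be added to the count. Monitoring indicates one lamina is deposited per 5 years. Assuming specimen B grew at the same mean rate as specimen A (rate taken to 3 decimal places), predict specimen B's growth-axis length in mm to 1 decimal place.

608.8 mm

Specimen A: true lamina count = 3372 + 10 = 3382.
Specimen A: at 5 years per lamina, 3382 × 5 = 16910 years.
A: Mean rate = 770.0 mm / 16910 years ≈ 0.046 mm per year.
Specimen B: 2647 laminae at 5 years each span 2647 × 5 = 13235 years. B's length ≈ 0.046 × 13235 = 608.8 mm.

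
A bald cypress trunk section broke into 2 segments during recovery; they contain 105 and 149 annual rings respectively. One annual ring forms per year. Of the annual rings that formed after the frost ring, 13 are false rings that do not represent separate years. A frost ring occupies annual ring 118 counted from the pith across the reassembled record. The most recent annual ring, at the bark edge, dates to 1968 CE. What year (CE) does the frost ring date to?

1845 CE

Total annual rings = 105 + 149 = 254.
The frost ring sits at annual ring 118 from the pith, so 254 − 118 = 136 annual rings formed after it.
Removing the 13 false annual rings leaves 136 − 13 = 123 true annual rings beyond the frost ring.
1968 − 123 = 1845 CE.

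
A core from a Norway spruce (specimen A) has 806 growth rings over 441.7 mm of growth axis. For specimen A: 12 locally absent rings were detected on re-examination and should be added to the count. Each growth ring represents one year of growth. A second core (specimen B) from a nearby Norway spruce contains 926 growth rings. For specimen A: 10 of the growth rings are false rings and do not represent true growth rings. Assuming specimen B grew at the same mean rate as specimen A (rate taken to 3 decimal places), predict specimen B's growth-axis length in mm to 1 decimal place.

Specimen A: adjusted count: 806 − 10 + 12 = 808 growth rings.
A: 441.7 mm over 808 years gives 441.7 / 808 ≈ 0.547 mm/yr.
Length of B = 0.547 × 926 = 506.5 mm.

506.5 mm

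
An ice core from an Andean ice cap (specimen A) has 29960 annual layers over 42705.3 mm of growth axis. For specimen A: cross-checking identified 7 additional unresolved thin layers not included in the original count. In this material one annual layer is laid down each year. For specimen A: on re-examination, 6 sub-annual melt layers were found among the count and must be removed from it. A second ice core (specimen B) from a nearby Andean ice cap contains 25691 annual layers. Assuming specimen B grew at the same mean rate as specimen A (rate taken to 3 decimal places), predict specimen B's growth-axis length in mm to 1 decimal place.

36609.7 mm

Specimen A: adjusted count: 29960 − 6 + 7 = 29961 annual layers.
A: Extension rate ≈ 42705.3 / 29961 = 1.425 mm/year.
B's length ≈ 1.425 × 25691 = 36609.7 mm.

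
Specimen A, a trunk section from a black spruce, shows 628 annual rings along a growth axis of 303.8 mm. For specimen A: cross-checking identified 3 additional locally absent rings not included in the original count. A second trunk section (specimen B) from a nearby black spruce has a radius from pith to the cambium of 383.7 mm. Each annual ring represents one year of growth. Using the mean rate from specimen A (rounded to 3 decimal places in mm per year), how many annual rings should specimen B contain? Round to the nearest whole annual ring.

Specimen A: true annual ring count = 628 + 3 = 631.
A: Extension rate ≈ 303.8 / 631 = 0.481 mm/year.
Specimen B: 383.7 mm / 0.481 mm per year = 797.71 years ≈ 798 annual rings.

798 annual rings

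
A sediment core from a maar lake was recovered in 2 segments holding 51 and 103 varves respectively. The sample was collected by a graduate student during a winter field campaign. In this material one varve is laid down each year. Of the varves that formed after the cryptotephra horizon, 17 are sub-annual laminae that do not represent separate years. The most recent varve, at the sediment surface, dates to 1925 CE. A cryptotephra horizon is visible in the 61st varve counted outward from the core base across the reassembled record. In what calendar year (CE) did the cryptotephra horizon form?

1849 CE

Total varves = 51 + 103 = 154.
154 − 61 = 93 varves lie beyond the cryptotephra horizon toward the sediment surface.
93 − 17 false = 76 true varves after the cryptotephra horizon.
1925 − 76 = 1849 CE.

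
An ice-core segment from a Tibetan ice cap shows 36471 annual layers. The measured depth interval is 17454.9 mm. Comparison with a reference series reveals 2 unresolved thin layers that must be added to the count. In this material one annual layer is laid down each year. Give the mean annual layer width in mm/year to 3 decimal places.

Correcting the raw count gives 36471 + 2 = 36473 true annual layers.
17454.9 mm over 36473 years gives 17454.9 / 36473 ≈ 0.479 mm/year.

0.479 mm/year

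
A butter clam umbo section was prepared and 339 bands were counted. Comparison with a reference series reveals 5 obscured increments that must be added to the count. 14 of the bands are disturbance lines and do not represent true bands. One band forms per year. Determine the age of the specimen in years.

330 years

Adjusted count: 339 − 14 + 5 = 330 bands.
At one band per year, that is 330 years.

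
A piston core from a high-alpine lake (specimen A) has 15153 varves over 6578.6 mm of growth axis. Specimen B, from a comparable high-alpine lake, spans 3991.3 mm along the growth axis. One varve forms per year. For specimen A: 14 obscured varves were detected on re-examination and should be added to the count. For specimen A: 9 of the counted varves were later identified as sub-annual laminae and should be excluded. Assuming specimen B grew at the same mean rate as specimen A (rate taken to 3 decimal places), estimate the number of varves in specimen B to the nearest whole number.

Specimen A: after corrections the count is 15153 − 9 + 14 = 15158 varves.
A: Mean rate = 6578.6 mm / 15158 years ≈ 0.434 mm/year.
For B, 3991.3 / 0.434 = 9196.54 years ≈ 9197 varves.

9197 varves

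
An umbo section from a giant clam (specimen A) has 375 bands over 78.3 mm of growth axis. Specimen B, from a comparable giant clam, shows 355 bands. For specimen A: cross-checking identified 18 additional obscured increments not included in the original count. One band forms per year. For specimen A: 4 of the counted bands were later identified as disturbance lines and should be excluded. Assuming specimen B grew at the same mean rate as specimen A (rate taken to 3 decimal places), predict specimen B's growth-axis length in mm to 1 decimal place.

71.4 mm

Specimen A: correcting the raw count gives 375 − 4 + 18 = 389 true bands.
A: Extension rate ≈ 78.3 / 389 = 0.201 mm per year.
For B, 0.201 mm/year × 355 years = 71.4 mm.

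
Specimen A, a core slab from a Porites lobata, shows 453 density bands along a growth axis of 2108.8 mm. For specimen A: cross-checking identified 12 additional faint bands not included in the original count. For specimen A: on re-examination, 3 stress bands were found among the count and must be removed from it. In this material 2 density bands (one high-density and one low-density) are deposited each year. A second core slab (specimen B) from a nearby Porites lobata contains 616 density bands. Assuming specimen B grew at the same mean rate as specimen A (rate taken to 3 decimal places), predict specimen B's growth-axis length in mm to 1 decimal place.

Specimen A: adjusted count: 453 − 3 + 12 = 462 density bands.
Specimen A: dividing by 2 density bands per year: 462 / 2 = 231 years.
A: Mean rate = 2108.8 mm / 231 years ≈ 9.129 mm/year.
Specimen B: 616 density bands at 2 per year is 616 / 2 = 308 years. For B, 9.129 mm/year × 308 years = 2811.7 mm.

2811.7 mm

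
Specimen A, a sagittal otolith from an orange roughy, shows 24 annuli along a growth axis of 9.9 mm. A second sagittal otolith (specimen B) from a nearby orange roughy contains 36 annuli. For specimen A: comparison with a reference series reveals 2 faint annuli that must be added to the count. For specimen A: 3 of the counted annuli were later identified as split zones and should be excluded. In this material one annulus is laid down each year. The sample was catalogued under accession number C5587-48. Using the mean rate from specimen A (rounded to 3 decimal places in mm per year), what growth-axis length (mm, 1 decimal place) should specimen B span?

Specimen A: adjusted count: 24 − 3 + 2 = 23 annuli.
A: Extension rate ≈ 9.9 / 23 = 0.430 mm per year.
B's length ≈ 0.430 × 36 = 15.5 mm.

15.5 mm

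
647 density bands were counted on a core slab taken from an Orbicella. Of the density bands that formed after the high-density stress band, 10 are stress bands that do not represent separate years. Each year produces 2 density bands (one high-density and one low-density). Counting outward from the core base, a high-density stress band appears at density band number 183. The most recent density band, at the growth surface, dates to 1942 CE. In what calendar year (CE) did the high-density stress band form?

1715 CE

Between density band 183 and the growth surface there are 647 − 183 = 464 density bands.
Removing the 10 false density bands leaves 464 − 10 = 454 true density bands beyond the high-density stress band.
454 density bands at 2 per year is 454 / 2 = 227 years.
Counting back 227 years from 1942 CE places the high-density stress band in 1942 − 227 = 1715 CE.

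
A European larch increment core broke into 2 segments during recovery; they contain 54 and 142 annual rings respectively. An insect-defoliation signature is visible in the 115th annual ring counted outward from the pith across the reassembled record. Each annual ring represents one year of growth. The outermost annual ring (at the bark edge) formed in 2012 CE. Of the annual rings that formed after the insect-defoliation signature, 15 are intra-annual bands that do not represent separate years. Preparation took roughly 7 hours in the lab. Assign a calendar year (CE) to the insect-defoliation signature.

1946 CE

Total annual rings = 54 + 142 = 196.
The insect-defoliation signature sits at annual ring 115 from the pith, so 196 − 115 = 81 annual rings formed after it.
Excluding 15 false annual rings: 81 − 15 = 66.
Counting back 66 years from 2012 CE places the insect-defoliation signature in 2012 − 66 = 1946 CE.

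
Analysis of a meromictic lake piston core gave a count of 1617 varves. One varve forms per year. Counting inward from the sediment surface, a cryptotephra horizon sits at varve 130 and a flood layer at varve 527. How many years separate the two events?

397 yr

527 − 130 = 397 varves lie between the two events.
At one varve per year, 397 years elapsed between them.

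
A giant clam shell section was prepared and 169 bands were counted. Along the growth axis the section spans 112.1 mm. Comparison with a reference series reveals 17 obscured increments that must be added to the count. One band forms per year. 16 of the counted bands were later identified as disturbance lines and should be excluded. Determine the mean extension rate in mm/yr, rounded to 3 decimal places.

0.659 mm/yr

After corrections the count is 169 − 16 + 17 = 170 bands.
112.1 mm over 170 years gives 112.1 / 170 ≈ 0.659 mm/yr.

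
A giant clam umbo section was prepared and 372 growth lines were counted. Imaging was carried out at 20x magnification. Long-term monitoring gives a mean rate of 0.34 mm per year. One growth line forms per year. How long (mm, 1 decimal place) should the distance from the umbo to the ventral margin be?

The record spans 372 years at 0.34 mm per year.
372 years at 0.34 mm/year gives 0.34 × 372 = 126.5 mm.

126.5 mm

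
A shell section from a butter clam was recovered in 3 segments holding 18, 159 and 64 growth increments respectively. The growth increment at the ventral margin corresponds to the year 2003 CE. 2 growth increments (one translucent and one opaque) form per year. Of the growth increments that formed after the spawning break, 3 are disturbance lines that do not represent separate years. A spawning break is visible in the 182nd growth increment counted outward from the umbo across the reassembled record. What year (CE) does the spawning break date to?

1975 CE

Total growth increments = 18 + 159 + 64 = 241.
The spawning break sits at growth increment 182 from the umbo, so 241 − 182 = 59 growth increments formed after it.
Excluding 3 false growth increments: 59 − 3 = 56.
Dividing by 2 growth increments per year: 56 / 2 = 28 years.
The growth increment at the ventral margin is 2003 CE, so the spawning break dates to 2003 − 28 = 1975 CE.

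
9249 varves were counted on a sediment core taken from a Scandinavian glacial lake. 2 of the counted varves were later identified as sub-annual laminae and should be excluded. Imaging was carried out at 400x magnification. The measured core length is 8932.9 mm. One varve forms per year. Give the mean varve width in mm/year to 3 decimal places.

0.966 mm/year

After corrections the count is 9249 − 2 = 9247 varves.
Extension rate ≈ 8932.9 / 9247 = 0.966 mm/year.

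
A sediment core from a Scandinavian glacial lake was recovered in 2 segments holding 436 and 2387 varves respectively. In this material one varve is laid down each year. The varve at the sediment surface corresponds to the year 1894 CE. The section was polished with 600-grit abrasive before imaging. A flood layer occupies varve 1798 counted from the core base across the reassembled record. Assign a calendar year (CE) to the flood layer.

Total varves = 436 + 2387 = 2823.
The flood layer sits at varve 1798 from the core base, so 2823 − 1798 = 1025 varves formed after it.
The varve at the sediment surface is 1894 CE, so the flood layer dates to 1894 − 1025 = 869 CE.

869 CE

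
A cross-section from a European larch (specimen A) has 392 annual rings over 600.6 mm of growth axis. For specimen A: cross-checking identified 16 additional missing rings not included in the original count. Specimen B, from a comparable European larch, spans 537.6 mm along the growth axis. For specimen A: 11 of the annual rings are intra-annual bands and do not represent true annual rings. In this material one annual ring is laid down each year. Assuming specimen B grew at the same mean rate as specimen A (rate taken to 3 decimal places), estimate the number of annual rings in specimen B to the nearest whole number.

Specimen A: correcting the raw count gives 392 − 11 + 16 = 397 true annual rings.
A: 600.6 mm over 397 years gives 600.6 / 397 ≈ 1.513 mm/yr.
For B, 537.6 / 1.513 = 355.32 years ≈ 355 annual rings.

355 annual rings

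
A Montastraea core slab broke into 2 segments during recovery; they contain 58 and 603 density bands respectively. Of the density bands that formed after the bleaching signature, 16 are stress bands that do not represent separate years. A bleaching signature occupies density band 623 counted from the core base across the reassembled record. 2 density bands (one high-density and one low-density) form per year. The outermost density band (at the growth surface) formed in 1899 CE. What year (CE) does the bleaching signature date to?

1888 CE

Total density bands = 58 + 603 = 661.
Between density band 623 and the growth surface there are 661 − 623 = 38 density bands.
Excluding 16 false density bands: 38 − 16 = 22.
With 2 density bands per year, 22 / 2 = 11 years.
The density band at the growth surface is 1899 CE, so the bleaching signature dates to 1899 − 11 = 1888 CE.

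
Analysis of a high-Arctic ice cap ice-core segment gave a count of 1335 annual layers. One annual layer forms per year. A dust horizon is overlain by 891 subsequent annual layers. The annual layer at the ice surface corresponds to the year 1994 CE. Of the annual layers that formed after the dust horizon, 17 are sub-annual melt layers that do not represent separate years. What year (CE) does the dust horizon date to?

1120 CE

There are 891 annual layers younger than the dust horizon.
891 − 17 false = 874 true annual layers after the dust horizon.
The annual layer at the ice surface is 1994 CE, so the dust horizon dates to 1994 − 874 = 1120 CE.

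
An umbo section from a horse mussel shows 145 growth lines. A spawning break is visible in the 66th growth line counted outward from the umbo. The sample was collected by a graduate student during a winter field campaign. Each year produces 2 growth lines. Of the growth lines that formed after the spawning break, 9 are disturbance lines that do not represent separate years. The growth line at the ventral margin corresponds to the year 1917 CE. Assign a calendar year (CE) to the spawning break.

The spawning break sits at growth line 66 from the umbo, so 145 − 66 = 79 growth lines formed after it.
Removing the 9 false growth lines leaves 79 − 9 = 70 true growth lines beyond the spawning break.
Dividing by 2 growth lines per year: 70 / 2 = 35 years.
1917 − 35 = 1882 CE.

1882 CE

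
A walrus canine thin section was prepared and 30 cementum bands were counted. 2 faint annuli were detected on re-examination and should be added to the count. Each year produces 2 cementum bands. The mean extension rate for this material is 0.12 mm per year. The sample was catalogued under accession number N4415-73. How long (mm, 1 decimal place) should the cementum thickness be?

After corrections the count is 30 + 2 = 32 cementum bands.
With 2 cementum bands per year, 32 / 2 = 16 years.
16 years at 0.12 mm/year gives 0.12 × 16 = 1.9 mm.

1.9 mm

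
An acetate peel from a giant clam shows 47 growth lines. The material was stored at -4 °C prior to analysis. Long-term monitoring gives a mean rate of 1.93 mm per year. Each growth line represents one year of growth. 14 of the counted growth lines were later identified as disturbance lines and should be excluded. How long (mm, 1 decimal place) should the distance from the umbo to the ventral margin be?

63.7 mm

Correcting the raw count gives 47 − 14 = 33 true growth lines.
Length ≈ 1.93 × 33 = 63.7 mm.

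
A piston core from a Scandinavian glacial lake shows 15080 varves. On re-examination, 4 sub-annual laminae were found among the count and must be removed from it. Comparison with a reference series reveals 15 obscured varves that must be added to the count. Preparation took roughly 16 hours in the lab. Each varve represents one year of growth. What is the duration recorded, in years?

Adjusted count: 15080 − 4 + 15 = 15091 varves.
At one varve per year, that is 15091 years.

15091 years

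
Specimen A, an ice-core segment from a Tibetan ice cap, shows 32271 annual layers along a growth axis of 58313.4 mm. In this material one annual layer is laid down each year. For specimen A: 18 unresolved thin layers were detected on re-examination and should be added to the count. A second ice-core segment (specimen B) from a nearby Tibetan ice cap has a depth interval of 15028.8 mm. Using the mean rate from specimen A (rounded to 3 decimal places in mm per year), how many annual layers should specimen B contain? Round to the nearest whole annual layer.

Specimen A: adjusted count: 32271 + 18 = 32289 annual layers.
A: Extension rate ≈ 58313.4 / 32289 = 1.806 mm/year.
B spans 15028.8 / 1.806 = 8321.59 years ≈ 8322 annual layers.

8322 annual layers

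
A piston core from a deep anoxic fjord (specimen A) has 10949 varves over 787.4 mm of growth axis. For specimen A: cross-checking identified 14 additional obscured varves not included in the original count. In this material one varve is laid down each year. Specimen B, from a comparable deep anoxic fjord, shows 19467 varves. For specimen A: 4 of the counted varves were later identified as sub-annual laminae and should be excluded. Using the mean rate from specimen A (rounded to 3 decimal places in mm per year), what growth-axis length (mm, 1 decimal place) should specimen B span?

1401.6 mm

Specimen A: after corrections the count is 10949 − 4 + 14 = 10959 varves.
A: 787.4 mm over 10959 years gives 787.4 / 10959 ≈ 0.072 mm per year.
Length of B = 0.072 × 19467 = 1401.6 mm.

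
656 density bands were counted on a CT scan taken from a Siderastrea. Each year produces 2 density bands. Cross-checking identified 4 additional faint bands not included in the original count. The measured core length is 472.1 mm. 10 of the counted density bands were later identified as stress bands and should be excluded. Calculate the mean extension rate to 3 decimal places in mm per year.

1.453 mm per year

True density band count = 656 − 10 + 4 = 650.
Dividing by 2 density bands per year: 650 / 2 = 325 years.
Mean rate = 472.1 mm / 325 years ≈ 1.453 mm per year.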